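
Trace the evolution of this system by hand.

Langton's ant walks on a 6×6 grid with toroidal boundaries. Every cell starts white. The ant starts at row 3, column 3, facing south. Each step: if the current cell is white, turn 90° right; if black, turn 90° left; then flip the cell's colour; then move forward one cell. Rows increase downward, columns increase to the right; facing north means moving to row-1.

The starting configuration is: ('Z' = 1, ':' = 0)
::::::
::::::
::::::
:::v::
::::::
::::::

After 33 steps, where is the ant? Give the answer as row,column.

1,4

0) ::::::
::::::
::::::
:::v::
::::::
::::::
1) ::::::
::::::
::::::
::<Z::
::::::
::::::
2) ::::::
::::::
::^:::
::ZZ::
::::::
::::::
3) ::::::
::::::
::Z>::
::ZZ::
::::::
::::::
4) ::::::
::::::
::ZZ::
::Zv::
::::::
::::::
5) ::::::
::::::
::ZZ::
::Z:>:
::::::
::::::
6) ::::::
::::::
::ZZ::
::Z:Z:
::::v:
::::::
7) ::::::
::::::
::ZZ::
::Z:Z:
:::<Z:
::::::
8) ::::::
::::::
::ZZ::
::Z^Z:
:::ZZ:
::::::
9) ::::::
::::::
::ZZ::
::ZZ>:
:::ZZ:
::::::
10) ::::::
::::::
::ZZ^:
::ZZ::
:::ZZ:
::::::
11) ::::::
::::::
::ZZZ>
::ZZ::
:::ZZ:
::::::
12) ::::::
::::::
::ZZZZ
::ZZ:v
:::ZZ:
::::::
13) ::::::
::::::
::ZZZZ
::ZZ<Z
:::ZZ:
::::::
14) ::::::
::::::
::ZZ^Z
::ZZZZ
:::ZZ:
::::::
15) ::::::
::::::
::Z<:Z
::ZZZZ
:::ZZ:
::::::
16) ::::::
::::::
::Z::Z
::ZvZZ
:::ZZ:
::::::
17) ::::::
::::::
::Z::Z
::Z:>Z
:::ZZ:
::::::
18) ::::::
::::::
::Z:^Z
::Z::Z
:::ZZ:
::::::
19) ::::::
::::::
::Z:Z>
::Z::Z
:::ZZ:
::::::
20) ::::::
:::::^
::Z:Z:
::Z::Z
:::ZZ:
::::::
21) ::::::
>::::Z
::Z:Z:
::Z::Z
:::ZZ:
::::::
22) ::::::
Z::::Z
v:Z:Z:
::Z::Z
:::ZZ:
::::::
23) ::::::
Z::::Z
Z:Z:Z<
::Z::Z
:::ZZ:
::::::
24) ::::::
Z::::^
Z:Z:ZZ
::Z::Z
:::ZZ:
::::::
25) ::::::
Z:::<:
Z:Z:ZZ
::Z::Z
:::ZZ:
::::::
26) ::::^:
Z:::Z:
Z:Z:ZZ
::Z::Z
:::ZZ:
::::::
27) ::::Z>
Z:::Z:
Z:Z:ZZ
::Z::Z
:::ZZ:
::::::
28) ::::ZZ
Z:::Zv
Z:Z:ZZ
::Z::Z
:::ZZ:
::::::
29) ::::ZZ
Z:::<Z
Z:Z:ZZ
::Z::Z
:::ZZ:
::::::
30) ::::ZZ
Z::::Z
Z:Z:vZ
::Z::Z
:::ZZ:
::::::
31) ::::ZZ
Z::::Z
Z:Z::>
::Z::Z
:::ZZ:
::::::
32) ::::ZZ
Z::::^
Z:Z:::
::Z::Z
:::ZZ:
::::::
33) ::::ZZ
Z:::<:
Z:Z:::
::Z::Z
:::ZZ:
::::::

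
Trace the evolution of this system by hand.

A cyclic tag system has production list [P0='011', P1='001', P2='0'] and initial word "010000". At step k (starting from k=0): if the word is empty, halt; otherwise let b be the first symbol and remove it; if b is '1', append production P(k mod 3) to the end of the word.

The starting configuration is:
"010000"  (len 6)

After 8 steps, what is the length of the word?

t=0: "010000"  (len 6)
t=1: "10000"  (len 5)
t=2: "0000001"  (len 7)
t=3: "000001"  (len 6)
t=4: "00001"  (len 5)
t=5: "0001"  (len 4)
t=6: "001"  (len 3)
t=7: "01"  (len 2)
t=8: "1"  (len 1)

1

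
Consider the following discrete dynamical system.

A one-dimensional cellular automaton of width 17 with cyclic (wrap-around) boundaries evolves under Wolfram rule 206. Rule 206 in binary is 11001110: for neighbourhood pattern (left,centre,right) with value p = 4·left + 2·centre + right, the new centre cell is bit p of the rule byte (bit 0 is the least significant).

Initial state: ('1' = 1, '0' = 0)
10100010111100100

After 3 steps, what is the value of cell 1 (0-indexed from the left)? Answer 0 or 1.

0) 10100010111100100
1) 10100110111101101
2) 10101110111101101
3) 10101110111101101

0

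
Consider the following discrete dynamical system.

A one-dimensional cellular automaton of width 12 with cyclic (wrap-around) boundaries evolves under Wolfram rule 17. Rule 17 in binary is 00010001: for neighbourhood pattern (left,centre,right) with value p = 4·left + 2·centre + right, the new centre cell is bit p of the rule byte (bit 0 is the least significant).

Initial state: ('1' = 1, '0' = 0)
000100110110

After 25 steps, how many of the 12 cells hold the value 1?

gen 0: 000100110110
gen 1: 110010000001
gen 2: 001001111100
gen 3: 100100000011
gen 4: 010011111000
gen 5: 001000000111
gen 6: 100111110000
gen 7: 010000001110
gen 8: 001111100001
gen 9: 100000011100
gen 10: 011111000010
gen 11: 000000111001
gen 12: 111110000100
gen 13: 000001110010
gen 14: 111100001001
gen 15: 000011100100
gen 16: 111000010011
gen 17: 000111001000
gen 18: 110000100111
gen 19: 001110010000
gen 20: 100001001111
gen 21: 011100100000
gen 22: 000010011111
gen 23: 111001000000
gen 24: 000100111110
gen 25: 110010000001

4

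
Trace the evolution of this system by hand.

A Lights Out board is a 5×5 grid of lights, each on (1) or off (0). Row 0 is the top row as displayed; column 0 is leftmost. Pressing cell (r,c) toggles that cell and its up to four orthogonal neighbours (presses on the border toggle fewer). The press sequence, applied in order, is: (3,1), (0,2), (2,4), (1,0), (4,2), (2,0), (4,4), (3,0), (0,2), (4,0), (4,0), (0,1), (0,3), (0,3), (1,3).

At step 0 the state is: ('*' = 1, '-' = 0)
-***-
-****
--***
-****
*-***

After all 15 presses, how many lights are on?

11

step 0: -***-
-****
--***
-****
*-***
step 1: -***-
-****
-****
*--**
*****
step 2: -----
-*-**
-****
*--**
*****
step 3: -----
-*-*-
-**--
*--*-
*****
step 4: *----
*--*-
***--
*--*-
*****
step 5: *----
*--*-
***--
*-**-
*---*
step 6: *----
---*-
--*--
--**-
*---*
step 7: *----
---*-
--*--
--***
*--*-
step 8: *----
---*-
*-*--
*****
---*-
step 9: ****-
--**-
*-*--
*****
---*-
step 10: ****-
--**-
*-*--
-****
**-*-
step 11: ****-
--**-
*-*--
*****
---*-
step 12: ---*-
-***-
*-*--
*****
---*-
step 13: --*-*
-**--
*-*--
*****
---*-
step 14: ---*-
-***-
*-*--
*****
---*-
step 15: -----
-*--*
*-**-
*****
---*-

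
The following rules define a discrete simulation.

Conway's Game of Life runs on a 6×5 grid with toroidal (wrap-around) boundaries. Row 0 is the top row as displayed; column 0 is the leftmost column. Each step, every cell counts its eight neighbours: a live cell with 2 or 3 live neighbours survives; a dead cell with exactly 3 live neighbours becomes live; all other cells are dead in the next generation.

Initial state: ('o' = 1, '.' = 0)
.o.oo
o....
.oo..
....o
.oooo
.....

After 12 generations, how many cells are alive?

6

t=0: .o.oo
o....
.oo..
....o
.oooo
.....
t=1: o...o
o..oo
oo...
....o
o.ooo
.o...
t=2: .o.o.
...o.
.o.o.
..o..
ooooo
.oo..
t=3: .o.o.
...oo
...o.
.....
o...o
.....
t=4: ..ooo
...oo
...oo
....o
.....
o...o
t=5: ..o..
o....
o....
...oo
o...o
o...o
t=6: oo..o
.o...
o....
...o.
.....
oo.oo
t=7: ...o.
.o..o
.....
.....
o.oo.
.ooo.
t=8: oo.oo
.....
.....
.....
...oo
.o...
t=9: ooo.o
o...o
.....
.....
.....
.o...
t=10: ..ooo
...oo
.....
.....
.....
.oo..
t=11: oo..o
..o.o
.....
.....
.....
.oo..
t=12: ....o
.o.oo
.....
.....
.....
.oo..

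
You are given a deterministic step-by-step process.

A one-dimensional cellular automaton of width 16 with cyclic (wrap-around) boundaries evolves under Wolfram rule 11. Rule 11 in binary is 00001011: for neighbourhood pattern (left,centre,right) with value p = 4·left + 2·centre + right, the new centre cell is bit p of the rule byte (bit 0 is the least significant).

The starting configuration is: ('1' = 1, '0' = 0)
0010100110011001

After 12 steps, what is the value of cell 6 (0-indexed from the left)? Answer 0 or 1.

[0] 0010100110011001
[1] 0100001100110010
[2] 1001111001100100
[3] 0011000011001001
[4] 0110011110010010
[5] 1100110000100100
[6] 1001100111001001
[7] 0011001100010011
[8] 0110011001100110
[9] 1100110011001100
[10] 1001100110011001
[11] 0011001100110011
[12] 0110011001100110

1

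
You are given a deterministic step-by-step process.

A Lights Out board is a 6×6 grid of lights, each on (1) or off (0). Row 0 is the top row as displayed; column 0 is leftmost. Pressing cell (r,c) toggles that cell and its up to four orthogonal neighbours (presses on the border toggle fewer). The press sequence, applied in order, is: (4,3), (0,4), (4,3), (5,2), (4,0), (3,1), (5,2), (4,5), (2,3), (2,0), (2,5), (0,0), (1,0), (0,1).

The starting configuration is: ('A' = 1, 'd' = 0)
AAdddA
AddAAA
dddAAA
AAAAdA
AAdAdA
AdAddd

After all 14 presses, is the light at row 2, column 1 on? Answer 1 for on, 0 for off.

gen 0: AAdddA
AddAAA
dddAAA
AAAAdA
AAdAdA
AdAddd
gen 1: AAdddA
AddAAA
dddAAA
AAAddA
AAAdAA
AdAAdd
gen 2: AAdAAd
AddAdA
dddAAA
AAAddA
AAAdAA
AdAAdd
gen 3: AAdAAd
AddAdA
dddAAA
AAAAdA
AAdAdA
AdAddd
gen 4: AAdAAd
AddAdA
dddAAA
AAAAdA
AAAAdA
AAdAdd
gen 5: AAdAAd
AddAdA
dddAAA
dAAAdA
ddAAdA
dAdAdd
gen 6: AAdAAd
AddAdA
dAdAAA
AddAdA
dAAAdA
dAdAdd
gen 7: AAdAAd
AddAdA
dAdAAA
AddAdA
dAdAdA
ddAddd
gen 8: AAdAAd
AddAdA
dAdAAA
AddAdd
dAdAAd
ddAddA
gen 9: AAdAAd
AddddA
dAAddA
Addddd
dAdAAd
ddAddA
gen 10: AAdAAd
dddddA
AdAddA
dddddd
dAdAAd
ddAddA
gen 11: AAdAAd
dddddd
AdAdAd
dddddA
dAdAAd
ddAddA
gen 12: dddAAd
Addddd
AdAdAd
dddddA
dAdAAd
ddAddA
gen 13: AddAAd
dAdddd
ddAdAd
dddddA
dAdAAd
ddAddA
gen 14: dAAAAd
dddddd
ddAdAd
dddddA
dAdAAd
ddAddA

0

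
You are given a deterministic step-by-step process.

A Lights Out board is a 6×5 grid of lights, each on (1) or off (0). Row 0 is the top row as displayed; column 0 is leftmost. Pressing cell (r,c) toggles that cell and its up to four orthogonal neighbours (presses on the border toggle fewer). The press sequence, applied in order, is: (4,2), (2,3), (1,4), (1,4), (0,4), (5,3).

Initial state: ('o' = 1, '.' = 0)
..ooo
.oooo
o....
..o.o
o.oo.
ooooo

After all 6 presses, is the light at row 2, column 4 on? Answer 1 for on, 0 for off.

1

t=0: ..ooo
.oooo
o....
..o.o
o.oo.
ooooo
t=1: ..ooo
.oooo
o....
....o
oo...
oo.oo
t=2: ..ooo
.oo.o
o.ooo
...oo
oo...
oo.oo
t=3: ..oo.
.ooo.
o.oo.
...oo
oo...
oo.oo
t=4: ..ooo
.oo.o
o.ooo
...oo
oo...
oo.oo
t=5: ..o..
.oo..
o.ooo
...oo
oo...
oo.oo
t=6: ..o..
.oo..
o.ooo
...oo
oo.o.
ooo..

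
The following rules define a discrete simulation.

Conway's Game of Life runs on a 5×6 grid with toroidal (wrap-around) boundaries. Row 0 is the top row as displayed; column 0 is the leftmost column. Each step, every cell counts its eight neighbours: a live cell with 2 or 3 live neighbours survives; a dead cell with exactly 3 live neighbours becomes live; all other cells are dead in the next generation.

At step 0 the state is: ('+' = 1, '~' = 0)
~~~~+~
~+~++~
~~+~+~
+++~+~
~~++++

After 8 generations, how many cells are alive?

9

[0] ~~~~+~
~+~++~
~~+~+~
+++~+~
~~++++
[1] ~~~~~~
~~+~++
+~~~+~
+~~~~~
+~+~~~
[2] ~+~+~+
~~~+++
++~++~
+~~~~~
~+~~~~
[3] ~~~+~+
~+~~~~
++++~~
+~+~~+
~++~~~
[4] ++~~~~
~+~++~
~~~+~+
~~~~~+
~+++++
[5] ~~~~~~
~+~+++
+~++~+
~~~~~+
~+++++
[6] ~+~~~~
~+~+~+
~+++~~
~~~~~~
+~++++
[7] ~+~~~~
~+~++~
++~++~
+~~~~+
++++++
[8] ~~~~~~
~+~+++
~+~+~~
~~~~~~
~~+++~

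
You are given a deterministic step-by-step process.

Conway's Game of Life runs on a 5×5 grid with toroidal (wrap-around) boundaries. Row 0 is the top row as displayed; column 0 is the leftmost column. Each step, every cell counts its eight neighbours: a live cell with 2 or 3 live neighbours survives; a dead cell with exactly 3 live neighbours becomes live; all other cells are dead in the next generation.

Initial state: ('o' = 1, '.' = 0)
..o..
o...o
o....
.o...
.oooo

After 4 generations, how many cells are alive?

[0] ..o..
o...o
o....
.o...
.oooo
[1] ..o..
oo..o
oo..o
.o.oo
oo.o.
[2] ..oo.
..ooo
.....
...o.
oo.o.
[3] o....
..o.o
..o.o
..o.o
.o.o.
[4] ooooo
oo..o
ooo.o
ooo.o
ooooo

21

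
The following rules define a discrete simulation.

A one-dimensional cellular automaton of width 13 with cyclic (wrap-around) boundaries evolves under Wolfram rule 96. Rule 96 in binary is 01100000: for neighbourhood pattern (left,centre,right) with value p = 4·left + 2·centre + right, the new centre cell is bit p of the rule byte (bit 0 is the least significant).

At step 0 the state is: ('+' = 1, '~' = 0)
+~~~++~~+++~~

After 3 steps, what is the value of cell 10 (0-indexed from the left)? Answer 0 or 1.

0

t=0: +~~~++~~+++~~
t=1: ~~~~~+~~~~+~~
t=2: ~~~~~~~~~~~~~
t=3: ~~~~~~~~~~~~~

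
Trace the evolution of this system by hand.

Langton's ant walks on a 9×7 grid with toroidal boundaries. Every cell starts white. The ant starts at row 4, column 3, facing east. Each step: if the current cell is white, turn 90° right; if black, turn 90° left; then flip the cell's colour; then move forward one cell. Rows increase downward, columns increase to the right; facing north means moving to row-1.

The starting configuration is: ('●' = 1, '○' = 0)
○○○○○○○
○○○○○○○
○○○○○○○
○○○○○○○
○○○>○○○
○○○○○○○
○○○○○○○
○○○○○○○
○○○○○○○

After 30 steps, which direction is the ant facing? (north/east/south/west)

east

step 0: ○○○○○○○
○○○○○○○
○○○○○○○
○○○○○○○
○○○>○○○
○○○○○○○
○○○○○○○
○○○○○○○
○○○○○○○
step 1: ○○○○○○○
○○○○○○○
○○○○○○○
○○○○○○○
○○○●○○○
○○○v○○○
○○○○○○○
○○○○○○○
○○○○○○○
step 2: ○○○○○○○
○○○○○○○
○○○○○○○
○○○○○○○
○○○●○○○
○○<●○○○
○○○○○○○
○○○○○○○
○○○○○○○
step 3: ○○○○○○○
○○○○○○○
○○○○○○○
○○○○○○○
○○^●○○○
○○●●○○○
○○○○○○○
○○○○○○○
○○○○○○○
step 4: ○○○○○○○
○○○○○○○
○○○○○○○
○○○○○○○
○○●>○○○
○○●●○○○
○○○○○○○
○○○○○○○
○○○○○○○
step 5: ○○○○○○○
○○○○○○○
○○○○○○○
○○○^○○○
○○●○○○○
○○●●○○○
○○○○○○○
○○○○○○○
○○○○○○○
step 6: ○○○○○○○
○○○○○○○
○○○○○○○
○○○●>○○
○○●○○○○
○○●●○○○
○○○○○○○
○○○○○○○
○○○○○○○
step 7: ○○○○○○○
○○○○○○○
○○○○○○○
○○○●●○○
○○●○v○○
○○●●○○○
○○○○○○○
○○○○○○○
○○○○○○○
step 8: ○○○○○○○
○○○○○○○
○○○○○○○
○○○●●○○
○○●<●○○
○○●●○○○
○○○○○○○
○○○○○○○
○○○○○○○
step 9: ○○○○○○○
○○○○○○○
○○○○○○○
○○○^●○○
○○●●●○○
○○●●○○○
○○○○○○○
○○○○○○○
○○○○○○○
step 10: ○○○○○○○
○○○○○○○
○○○○○○○
○○<○●○○
○○●●●○○
○○●●○○○
○○○○○○○
○○○○○○○
○○○○○○○
step 11: ○○○○○○○
○○○○○○○
○○^○○○○
○○●○●○○
○○●●●○○
○○●●○○○
○○○○○○○
○○○○○○○
○○○○○○○
step 12: ○○○○○○○
○○○○○○○
○○●>○○○
○○●○●○○
○○●●●○○
○○●●○○○
○○○○○○○
○○○○○○○
○○○○○○○
step 13: ○○○○○○○
○○○○○○○
○○●●○○○
○○●v●○○
○○●●●○○
○○●●○○○
○○○○○○○
○○○○○○○
○○○○○○○
step 14: ○○○○○○○
○○○○○○○
○○●●○○○
○○<●●○○
○○●●●○○
○○●●○○○
○○○○○○○
○○○○○○○
○○○○○○○
step 15: ○○○○○○○
○○○○○○○
○○●●○○○
○○○●●○○
○○v●●○○
○○●●○○○
○○○○○○○
○○○○○○○
○○○○○○○
step 16: ○○○○○○○
○○○○○○○
○○●●○○○
○○○●●○○
○○○>●○○
○○●●○○○
○○○○○○○
○○○○○○○
○○○○○○○
step 17: ○○○○○○○
○○○○○○○
○○●●○○○
○○○^●○○
○○○○●○○
○○●●○○○
○○○○○○○
○○○○○○○
○○○○○○○
step 18: ○○○○○○○
○○○○○○○
○○●●○○○
○○<○●○○
○○○○●○○
○○●●○○○
○○○○○○○
○○○○○○○
○○○○○○○
step 19: ○○○○○○○
○○○○○○○
○○^●○○○
○○●○●○○
○○○○●○○
○○●●○○○
○○○○○○○
○○○○○○○
○○○○○○○
step 20: ○○○○○○○
○○○○○○○
○<○●○○○
○○●○●○○
○○○○●○○
○○●●○○○
○○○○○○○
○○○○○○○
○○○○○○○
step 21: ○○○○○○○
○^○○○○○
○●○●○○○
○○●○●○○
○○○○●○○
○○●●○○○
○○○○○○○
○○○○○○○
○○○○○○○
step 22: ○○○○○○○
○●>○○○○
○●○●○○○
○○●○●○○
○○○○●○○
○○●●○○○
○○○○○○○
○○○○○○○
○○○○○○○
step 23: ○○○○○○○
○●●○○○○
○●v●○○○
○○●○●○○
○○○○●○○
○○●●○○○
○○○○○○○
○○○○○○○
○○○○○○○
step 24: ○○○○○○○
○●●○○○○
○<●●○○○
○○●○●○○
○○○○●○○
○○●●○○○
○○○○○○○
○○○○○○○
○○○○○○○
step 25: ○○○○○○○
○●●○○○○
○○●●○○○
○v●○●○○
○○○○●○○
○○●●○○○
○○○○○○○
○○○○○○○
○○○○○○○
step 26: ○○○○○○○
○●●○○○○
○○●●○○○
<●●○●○○
○○○○●○○
○○●●○○○
○○○○○○○
○○○○○○○
○○○○○○○
step 27: ○○○○○○○
○●●○○○○
^○●●○○○
●●●○●○○
○○○○●○○
○○●●○○○
○○○○○○○
○○○○○○○
○○○○○○○
step 28: ○○○○○○○
○●●○○○○
●>●●○○○
●●●○●○○
○○○○●○○
○○●●○○○
○○○○○○○
○○○○○○○
○○○○○○○
step 29: ○○○○○○○
○●●○○○○
●●●●○○○
●v●○●○○
○○○○●○○
○○●●○○○
○○○○○○○
○○○○○○○
○○○○○○○
step 30: ○○○○○○○
○●●○○○○
●●●●○○○
●○>○●○○
○○○○●○○
○○●●○○○
○○○○○○○
○○○○○○○
○○○○○○○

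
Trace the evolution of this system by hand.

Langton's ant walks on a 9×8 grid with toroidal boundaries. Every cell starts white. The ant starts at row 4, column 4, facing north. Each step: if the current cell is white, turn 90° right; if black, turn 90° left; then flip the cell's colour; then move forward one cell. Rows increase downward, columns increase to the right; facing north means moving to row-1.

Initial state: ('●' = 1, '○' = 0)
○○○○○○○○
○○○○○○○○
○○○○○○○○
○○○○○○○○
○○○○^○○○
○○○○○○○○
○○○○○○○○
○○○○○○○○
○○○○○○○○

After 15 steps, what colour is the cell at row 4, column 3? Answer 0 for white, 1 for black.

1

gen 0: ○○○○○○○○
○○○○○○○○
○○○○○○○○
○○○○○○○○
○○○○^○○○
○○○○○○○○
○○○○○○○○
○○○○○○○○
○○○○○○○○
gen 1: ○○○○○○○○
○○○○○○○○
○○○○○○○○
○○○○○○○○
○○○○●>○○
○○○○○○○○
○○○○○○○○
○○○○○○○○
○○○○○○○○
gen 2: ○○○○○○○○
○○○○○○○○
○○○○○○○○
○○○○○○○○
○○○○●●○○
○○○○○v○○
○○○○○○○○
○○○○○○○○
○○○○○○○○
gen 3: ○○○○○○○○
○○○○○○○○
○○○○○○○○
○○○○○○○○
○○○○●●○○
○○○○<●○○
○○○○○○○○
○○○○○○○○
○○○○○○○○
gen 4: ○○○○○○○○
○○○○○○○○
○○○○○○○○
○○○○○○○○
○○○○^●○○
○○○○●●○○
○○○○○○○○
○○○○○○○○
○○○○○○○○
gen 5: ○○○○○○○○
○○○○○○○○
○○○○○○○○
○○○○○○○○
○○○<○●○○
○○○○●●○○
○○○○○○○○
○○○○○○○○
○○○○○○○○
gen 6: ○○○○○○○○
○○○○○○○○
○○○○○○○○
○○○^○○○○
○○○●○●○○
○○○○●●○○
○○○○○○○○
○○○○○○○○
○○○○○○○○
gen 7: ○○○○○○○○
○○○○○○○○
○○○○○○○○
○○○●>○○○
○○○●○●○○
○○○○●●○○
○○○○○○○○
○○○○○○○○
○○○○○○○○
gen 8: ○○○○○○○○
○○○○○○○○
○○○○○○○○
○○○●●○○○
○○○●v●○○
○○○○●●○○
○○○○○○○○
○○○○○○○○
○○○○○○○○
gen 9: ○○○○○○○○
○○○○○○○○
○○○○○○○○
○○○●●○○○
○○○<●●○○
○○○○●●○○
○○○○○○○○
○○○○○○○○
○○○○○○○○
gen 10: ○○○○○○○○
○○○○○○○○
○○○○○○○○
○○○●●○○○
○○○○●●○○
○○○v●●○○
○○○○○○○○
○○○○○○○○
○○○○○○○○
gen 11: ○○○○○○○○
○○○○○○○○
○○○○○○○○
○○○●●○○○
○○○○●●○○
○○<●●●○○
○○○○○○○○
○○○○○○○○
○○○○○○○○
gen 12: ○○○○○○○○
○○○○○○○○
○○○○○○○○
○○○●●○○○
○○^○●●○○
○○●●●●○○
○○○○○○○○
○○○○○○○○
○○○○○○○○
gen 13: ○○○○○○○○
○○○○○○○○
○○○○○○○○
○○○●●○○○
○○●>●●○○
○○●●●●○○
○○○○○○○○
○○○○○○○○
○○○○○○○○
gen 14: ○○○○○○○○
○○○○○○○○
○○○○○○○○
○○○●●○○○
○○●●●●○○
○○●v●●○○
○○○○○○○○
○○○○○○○○
○○○○○○○○
gen 15: ○○○○○○○○
○○○○○○○○
○○○○○○○○
○○○●●○○○
○○●●●●○○
○○●○>●○○
○○○○○○○○
○○○○○○○○
○○○○○○○○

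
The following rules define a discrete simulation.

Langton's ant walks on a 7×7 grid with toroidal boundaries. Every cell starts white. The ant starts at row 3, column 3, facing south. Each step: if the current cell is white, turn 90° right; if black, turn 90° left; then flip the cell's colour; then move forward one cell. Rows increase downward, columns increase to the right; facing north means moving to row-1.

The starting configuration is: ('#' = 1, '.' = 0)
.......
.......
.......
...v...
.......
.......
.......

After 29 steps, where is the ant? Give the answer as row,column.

[0] .......
.......
.......
...v...
.......
.......
.......
[1] .......
.......
.......
..<#...
.......
.......
.......
[2] .......
.......
..^....
..##...
.......
.......
.......
[3] .......
.......
..#>...
..##...
.......
.......
.......
[4] .......
.......
..##...
..#v...
.......
.......
.......
[5] .......
.......
..##...
..#.>..
.......
.......
.......
[6] .......
.......
..##...
..#.#..
....v..
.......
.......
[7] .......
.......
..##...
..#.#..
...<#..
.......
.......
[8] .......
.......
..##...
..#^#..
...##..
.......
.......
[9] .......
.......
..##...
..##>..
...##..
.......
.......
[10] .......
.......
..##^..
..##...
...##..
.......
.......
[11] .......
.......
..###>.
..##...
...##..
.......
.......
[12] .......
.......
..####.
..##.v.
...##..
.......
.......
[13] .......
.......
..####.
..##<#.
...##..
.......
.......
[14] .......
.......
..##^#.
..####.
...##..
.......
.......
[15] .......
.......
..#<.#.
..####.
...##..
.......
.......
[16] .......
.......
..#..#.
..#v##.
...##..
.......
.......
[17] .......
.......
..#..#.
..#.>#.
...##..
.......
.......
[18] .......
.......
..#.^#.
..#..#.
...##..
.......
.......
[19] .......
.......
..#.#>.
..#..#.
...##..
.......
.......
[20] .......
.....^.
..#.#..
..#..#.
...##..
.......
.......
[21] .......
.....#>
..#.#..
..#..#.
...##..
.......
.......
[22] .......
.....##
..#.#.v
..#..#.
...##..
.......
.......
[23] .......
.....##
..#.#<#
..#..#.
...##..
.......
.......
[24] .......
.....^#
..#.###
..#..#.
...##..
.......
.......
[25] .......
....<.#
..#.###
..#..#.
...##..
.......
.......
[26] ....^..
....#.#
..#.###
..#..#.
...##..
.......
.......
[27] ....#>.
....#.#
..#.###
..#..#.
...##..
.......
.......
[28] ....##.
....#v#
..#.###
..#..#.
...##..
.......
.......
[29] ....##.
....<##
..#.###
..#..#.
...##..
.......
.......

1,4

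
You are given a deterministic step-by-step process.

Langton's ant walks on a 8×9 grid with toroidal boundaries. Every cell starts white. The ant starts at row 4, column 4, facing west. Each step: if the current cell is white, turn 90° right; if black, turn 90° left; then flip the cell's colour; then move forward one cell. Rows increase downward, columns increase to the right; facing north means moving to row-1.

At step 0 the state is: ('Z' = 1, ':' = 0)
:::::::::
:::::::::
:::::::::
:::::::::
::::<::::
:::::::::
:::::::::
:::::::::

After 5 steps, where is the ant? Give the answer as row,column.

k=0  :::::::::
:::::::::
:::::::::
:::::::::
::::<::::
:::::::::
:::::::::
:::::::::
k=1  :::::::::
:::::::::
:::::::::
::::^::::
::::Z::::
:::::::::
:::::::::
:::::::::
k=2  :::::::::
:::::::::
:::::::::
::::Z>:::
::::Z::::
:::::::::
:::::::::
:::::::::
k=3  :::::::::
:::::::::
:::::::::
::::ZZ:::
::::Zv:::
:::::::::
:::::::::
:::::::::
k=4  :::::::::
:::::::::
:::::::::
::::ZZ:::
::::<Z:::
:::::::::
:::::::::
:::::::::
k=5  :::::::::
:::::::::
:::::::::
::::ZZ:::
:::::Z:::
::::v::::
:::::::::
:::::::::

5,4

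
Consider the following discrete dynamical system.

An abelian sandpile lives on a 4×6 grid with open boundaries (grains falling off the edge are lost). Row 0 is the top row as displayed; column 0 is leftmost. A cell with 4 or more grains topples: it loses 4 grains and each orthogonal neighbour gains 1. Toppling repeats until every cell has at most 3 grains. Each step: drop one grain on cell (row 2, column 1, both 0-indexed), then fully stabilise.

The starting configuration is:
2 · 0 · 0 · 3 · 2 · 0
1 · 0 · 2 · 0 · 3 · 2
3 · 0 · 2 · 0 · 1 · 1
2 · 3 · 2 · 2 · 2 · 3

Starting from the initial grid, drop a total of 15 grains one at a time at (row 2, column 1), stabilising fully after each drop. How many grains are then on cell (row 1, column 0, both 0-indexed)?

0

k=0  2 · 0 · 0 · 3 · 2 · 0
1 · 0 · 2 · 0 · 3 · 2
3 · 0 · 2 · 0 · 1 · 1
2 · 3 · 2 · 2 · 2 · 3
k=1  2 · 0 · 0 · 3 · 2 · 0
1 · 0 · 2 · 0 · 3 · 2
3 · 1 · 2 · 0 · 1 · 1
2 · 3 · 2 · 2 · 2 · 3
k=2  2 · 0 · 0 · 3 · 2 · 0
1 · 0 · 2 · 0 · 3 · 2
3 · 2 · 2 · 0 · 1 · 1
2 · 3 · 2 · 2 · 2 · 3
k=3  2 · 0 · 0 · 3 · 2 · 0
1 · 0 · 2 · 0 · 3 · 2
3 · 3 · 2 · 0 · 1 · 1
2 · 3 · 2 · 2 · 2 · 3
k=4  2 · 0 · 0 · 3 · 2 · 0
2 · 1 · 2 · 0 · 3 · 2
1 · 2 · 3 · 0 · 1 · 1
0 · 1 · 3 · 2 · 2 · 3
k=5  2 · 0 · 0 · 3 · 2 · 0
2 · 1 · 2 · 0 · 3 · 2
1 · 3 · 3 · 0 · 1 · 1
0 · 1 · 3 · 2 · 2 · 3
k=6  2 · 0 · 0 · 3 · 2 · 0
2 · 2 · 3 · 0 · 3 · 2
2 · 1 · 1 · 1 · 1 · 1
0 · 3 · 0 · 3 · 2 · 3
k=7  2 · 0 · 0 · 3 · 2 · 0
2 · 2 · 3 · 0 · 3 · 2
2 · 2 · 1 · 1 · 1 · 1
0 · 3 · 0 · 3 · 2 · 3
k=8  2 · 0 · 0 · 3 · 2 · 0
2 · 2 · 3 · 0 · 3 · 2
2 · 3 · 1 · 1 · 1 · 1
0 · 3 · 0 · 3 · 2 · 3
k=9  2 · 0 · 0 · 3 · 2 · 0
2 · 3 · 3 · 0 · 3 · 2
3 · 1 · 2 · 1 · 1 · 1
1 · 0 · 1 · 3 · 2 · 3
k=10  2 · 0 · 0 · 3 · 2 · 0
2 · 3 · 3 · 0 · 3 · 2
3 · 2 · 2 · 1 · 1 · 1
1 · 0 · 1 · 3 · 2 · 3
k=11  2 · 0 · 0 · 3 · 2 · 0
2 · 3 · 3 · 0 · 3 · 2
3 · 3 · 2 · 1 · 1 · 1
1 · 0 · 1 · 3 · 2 · 3
k=12  3 · 1 · 1 · 3 · 2 · 0
0 · 2 · 1 · 1 · 3 · 2
1 · 3 · 0 · 2 · 1 · 1
2 · 1 · 2 · 3 · 2 · 3
k=13  3 · 1 · 1 · 3 · 2 · 0
0 · 3 · 1 · 1 · 3 · 2
2 · 0 · 1 · 2 · 1 · 1
2 · 2 · 2 · 3 · 2 · 3
k=14  3 · 1 · 1 · 3 · 2 · 0
0 · 3 · 1 · 1 · 3 · 2
2 · 1 · 1 · 2 · 1 · 1
2 · 2 · 2 · 3 · 2 · 3
k=15  3 · 1 · 1 · 3 · 2 · 0
0 · 3 · 1 · 1 · 3 · 2
2 · 2 · 1 · 2 · 1 · 1
2 · 2 · 2 · 3 · 2 · 3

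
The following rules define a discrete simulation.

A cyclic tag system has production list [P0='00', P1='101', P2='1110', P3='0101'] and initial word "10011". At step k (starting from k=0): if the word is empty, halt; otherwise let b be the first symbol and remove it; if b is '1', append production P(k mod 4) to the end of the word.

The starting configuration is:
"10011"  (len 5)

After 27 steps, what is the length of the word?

10

[0] "10011"  (len 5)
[1] "001100"  (len 6)
[2] "01100"  (len 5)
[3] "1100"  (len 4)
[4] "1000101"  (len 7)
[5] "00010100"  (len 8)
[6] "0010100"  (len 7)
[7] "010100"  (len 6)
[8] "10100"  (len 5)
[9] "010000"  (len 6)
[10] "10000"  (len 5)
[11] "00001110"  (len 8)
[12] "0001110"  (len 7)
[13] "001110"  (len 6)
[14] "01110"  (len 5)
[15] "1110"  (len 4)
[16] "1100101"  (len 7)
[17] "10010100"  (len 8)
[18] "0010100101"  (len 10)
[19] "010100101"  (len 9)
[20] "10100101"  (len 8)
[21] "010010100"  (len 9)
[22] "10010100"  (len 8)
[23] "00101001110"  (len 11)
[24] "0101001110"  (len 10)
[25] "101001110"  (len 9)
[26] "01001110101"  (len 11)
[27] "1001110101"  (len 10)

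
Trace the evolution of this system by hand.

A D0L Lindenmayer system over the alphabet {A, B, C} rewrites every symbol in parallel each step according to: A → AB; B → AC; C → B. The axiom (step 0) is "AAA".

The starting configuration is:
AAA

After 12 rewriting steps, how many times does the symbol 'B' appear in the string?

[0] AAA
[1] ABABAB
[2] ABACABACABAC
[3] ABACABBABACABBABACABB
[4] ABACABBABACACABACABBABACACABACABBABACAC
[5] ABACABBABACACABACABBABBABACABBABACACABACABBABBABACABBABACACABACABBABB
[6] ABACABBABACACABACABBABBABACABBABACACABACACABACABBABACACABA…CABBABACACABACACABACABBABACACABACABBABBABACABBABACACABACAC  (len 126)
[7] ABACABBABACACABACABBABBABACABBABACACABACACABACABBABACACABA…ABBABBABACABBABACACABACACABACABBABACACABACABBABBABACABBABB  (len 225)
[8] ABACABBABACACABACABBABBABACABBABACACABACACABACABBABACACABA…CABBABACACABACABBABBABACABBABACACABACACABACABBABACACABACAC  (len 408)
[9] ABACABBABACACABACABBABBABACABBABACACABACACABACABBABACACABA…BACACABACABBABBABACABBABBABACABBABACACABACABBABBABACABBABB  (len 732)
[10] ABACABBABACACABACABBABBABACABBABACACABACACABACABBABACACABA…CABBABACACABACABBABBABACABBABACACABACACABACABBABACACABACAC  (len 1323)
[11] ABACABBABACACABACABBABBABACABBABACACABACACABACABBABACACABA…BACACABACABBABBABACABBABBABACABBABACACABACABBABBABACABBABB  (len 2379)
[12] ABACABBABACACABACABBABBABACABBABACACABACACABACABBABACACABA…CABBABACACABACABBABBABACABBABACACABACACABACABBABACACABACAC  (len 4293)

1521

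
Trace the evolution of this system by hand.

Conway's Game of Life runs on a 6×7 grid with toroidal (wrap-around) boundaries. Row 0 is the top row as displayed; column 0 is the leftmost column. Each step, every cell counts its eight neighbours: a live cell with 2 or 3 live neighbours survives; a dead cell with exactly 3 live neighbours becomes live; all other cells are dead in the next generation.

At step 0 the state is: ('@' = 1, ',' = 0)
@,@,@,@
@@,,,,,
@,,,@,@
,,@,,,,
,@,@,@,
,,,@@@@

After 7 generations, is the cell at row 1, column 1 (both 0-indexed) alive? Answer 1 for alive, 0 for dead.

[0] @,@,@,@
@@,,,,,
@,,,@,@
,,@,,,,
,@,@,@,
,,,@@@@
[1] ,,@,@,,
,,,@,,,
@,,,,,@
@@@@@@@
,,,@,@@
,@,,,,,
[2] ,,@@,,,
,,,@,,,
,,,,,,,
,@@@,,,
,,,@,,,
,,@@@@,
[3] ,,,,,,,
,,@@,,,
,,,@,,,
,,@@,,,
,@,,,,,
,,,,,,,
[4] ,,,,,,,
,,@@,,,
,,,,@,,
,,@@,,,
,,@,,,,
,,,,,,,
[5] ,,,,,,,
,,,@,,,
,,,,@,,
,,@@,,,
,,@@,,,
,,,,,,,
[6] ,,,,,,,
,,,,,,,
,,@,@,,
,,@,@,,
,,@@,,,
,,,,,,,
[7] ,,,,,,,
,,,,,,,
,,,,,,,
,@@,@,,
,,@@,,,
,,,,,,,

0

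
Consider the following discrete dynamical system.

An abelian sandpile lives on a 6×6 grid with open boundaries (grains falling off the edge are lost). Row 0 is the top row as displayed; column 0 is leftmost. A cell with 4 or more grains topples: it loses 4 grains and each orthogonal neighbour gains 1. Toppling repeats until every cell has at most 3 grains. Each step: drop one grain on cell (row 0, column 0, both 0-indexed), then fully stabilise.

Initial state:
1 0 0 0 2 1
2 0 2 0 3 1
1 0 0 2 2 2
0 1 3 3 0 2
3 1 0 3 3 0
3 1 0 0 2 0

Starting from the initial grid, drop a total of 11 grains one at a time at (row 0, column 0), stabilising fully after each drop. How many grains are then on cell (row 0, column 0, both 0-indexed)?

1

0) 1 0 0 0 2 1
2 0 2 0 3 1
1 0 0 2 2 2
0 1 3 3 0 2
3 1 0 3 3 0
3 1 0 0 2 0
1) 2 0 0 0 2 1
2 0 2 0 3 1
1 0 0 2 2 2
0 1 3 3 0 2
3 1 0 3 3 0
3 1 0 0 2 0
2) 3 0 0 0 2 1
2 0 2 0 3 1
1 0 0 2 2 2
0 1 3 3 0 2
3 1 0 3 3 0
3 1 0 0 2 0
3) 0 1 0 0 2 1
3 0 2 0 3 1
1 0 0 2 2 2
0 1 3 3 0 2
3 1 0 3 3 0
3 1 0 0 2 0
4) 1 1 0 0 2 1
3 0 2 0 3 1
1 0 0 2 2 2
0 1 3 3 0 2
3 1 0 3 3 0
3 1 0 0 2 0
5) 2 1 0 0 2 1
3 0 2 0 3 1
1 0 0 2 2 2
0 1 3 3 0 2
3 1 0 3 3 0
3 1 0 0 2 0
6) 3 1 0 0 2 1
3 0 2 0 3 1
1 0 0 2 2 2
0 1 3 3 0 2
3 1 0 3 3 0
3 1 0 0 2 0
7) 1 2 0 0 2 1
0 1 2 0 3 1
2 0 0 2 2 2
0 1 3 3 0 2
3 1 0 3 3 0
3 1 0 0 2 0
8) 2 2 0 0 2 1
0 1 2 0 3 1
2 0 0 2 2 2
0 1 3 3 0 2
3 1 0 3 3 0
3 1 0 0 2 0
9) 3 2 0 0 2 1
0 1 2 0 3 1
2 0 0 2 2 2
0 1 3 3 0 2
3 1 0 3 3 0
3 1 0 0 2 0
10) 0 3 0 0 2 1
1 1 2 0 3 1
2 0 0 2 2 2
0 1 3 3 0 2
3 1 0 3 3 0
3 1 0 0 2 0
11) 1 3 0 0 2 1
1 1 2 0 3 1
2 0 0 2 2 2
0 1 3 3 0 2
3 1 0 3 3 0
3 1 0 0 2 0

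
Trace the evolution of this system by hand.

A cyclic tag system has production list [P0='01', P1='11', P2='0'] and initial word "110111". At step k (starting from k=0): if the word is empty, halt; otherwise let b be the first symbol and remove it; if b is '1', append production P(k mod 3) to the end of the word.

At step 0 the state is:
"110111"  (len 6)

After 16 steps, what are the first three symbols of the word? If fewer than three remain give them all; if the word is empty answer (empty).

[0] "110111"  (len 6)
[1] "1011101"  (len 7)
[2] "01110111"  (len 8)
[3] "1110111"  (len 7)
[4] "11011101"  (len 8)
[5] "101110111"  (len 9)
[6] "011101110"  (len 9)
[7] "11101110"  (len 8)
[8] "110111011"  (len 9)
[9] "101110110"  (len 9)
[10] "0111011001"  (len 10)
[11] "111011001"  (len 9)
[12] "110110010"  (len 9)
[13] "1011001001"  (len 10)
[14] "01100100111"  (len 11)
[15] "1100100111"  (len 10)
[16] "10010011101"  (len 11)

100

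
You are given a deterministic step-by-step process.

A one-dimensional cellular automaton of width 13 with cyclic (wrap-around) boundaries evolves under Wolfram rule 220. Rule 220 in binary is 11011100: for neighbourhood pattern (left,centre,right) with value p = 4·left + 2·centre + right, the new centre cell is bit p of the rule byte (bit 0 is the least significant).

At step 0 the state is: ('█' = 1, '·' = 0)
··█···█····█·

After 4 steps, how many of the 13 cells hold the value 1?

10

t=0: ··█···█····█·
t=1: ··██··██···██
t=2: █·███·███··██
t=3: █·███·████·██
t=4: █·███·████·██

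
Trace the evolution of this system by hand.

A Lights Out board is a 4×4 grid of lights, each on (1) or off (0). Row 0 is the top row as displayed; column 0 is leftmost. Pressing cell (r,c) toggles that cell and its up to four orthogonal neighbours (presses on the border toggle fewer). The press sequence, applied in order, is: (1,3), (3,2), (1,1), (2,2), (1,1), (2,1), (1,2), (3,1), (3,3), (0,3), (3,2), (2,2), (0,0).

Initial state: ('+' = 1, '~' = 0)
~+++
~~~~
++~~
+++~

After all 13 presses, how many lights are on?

9

step 0: ~+++
~~~~
++~~
+++~
step 1: ~++~
~~++
++~+
+++~
step 2: ~++~
~~++
++++
+~~+
step 3: ~~+~
++~+
+~++
+~~+
step 4: ~~+~
++++
++~~
+~++
step 5: ~++~
~~~+
+~~~
+~++
step 6: ~++~
~+~+
~++~
++++
step 7: ~+~~
~~+~
~+~~
++++
step 8: ~+~~
~~+~
~~~~
~~~+
step 9: ~+~~
~~+~
~~~+
~~+~
step 10: ~+++
~~++
~~~+
~~+~
step 11: ~+++
~~++
~~++
~+~+
step 12: ~+++
~~~+
~+~~
~+++
step 13: +~++
+~~+
~+~~
~+++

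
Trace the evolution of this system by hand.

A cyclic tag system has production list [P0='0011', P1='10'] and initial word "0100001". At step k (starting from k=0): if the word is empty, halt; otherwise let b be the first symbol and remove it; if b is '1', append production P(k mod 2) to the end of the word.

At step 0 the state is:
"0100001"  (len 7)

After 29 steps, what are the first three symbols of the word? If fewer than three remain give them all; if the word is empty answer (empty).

t=0: "0100001"  (len 7)
t=1: "100001"  (len 6)
t=2: "0000110"  (len 7)
t=3: "000110"  (len 6)
t=4: "00110"  (len 5)
t=5: "0110"  (len 4)
t=6: "110"  (len 3)
t=7: "100011"  (len 6)
t=8: "0001110"  (len 7)
t=9: "001110"  (len 6)
t=10: "01110"  (len 5)
t=11: "1110"  (len 4)
t=12: "11010"  (len 5)
t=13: "10100011"  (len 8)
t=14: "010001110"  (len 9)
t=15: "10001110"  (len 8)
t=16: "000111010"  (len 9)
t=17: "00111010"  (len 8)
t=18: "0111010"  (len 7)
t=19: "111010"  (len 6)
t=20: "1101010"  (len 7)
t=21: "1010100011"  (len 10)
t=22: "01010001110"  (len 11)
t=23: "1010001110"  (len 10)
t=24: "01000111010"  (len 11)
t=25: "1000111010"  (len 10)
t=26: "00011101010"  (len 11)
t=27: "0011101010"  (len 10)
t=28: "011101010"  (len 9)
t=29: "11101010"  (len 8)

111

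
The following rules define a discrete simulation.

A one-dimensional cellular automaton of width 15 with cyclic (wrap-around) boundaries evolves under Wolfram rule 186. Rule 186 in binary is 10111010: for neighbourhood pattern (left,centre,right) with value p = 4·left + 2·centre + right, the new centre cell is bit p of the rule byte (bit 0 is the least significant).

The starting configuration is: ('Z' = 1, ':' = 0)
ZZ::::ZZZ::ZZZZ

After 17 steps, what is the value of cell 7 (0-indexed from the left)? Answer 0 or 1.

t=0: ZZ::::ZZZ::ZZZZ
t=1: Z:Z::ZZZ:ZZZZZZ
t=2: :Z:ZZZZ:ZZZZZZZ
t=3: Z:ZZZZ:ZZZZZZZ:
t=4: :ZZZZ:ZZZZZZZ:Z
t=5: ZZZZ:ZZZZZZZ:Z:
t=6: ZZZ:ZZZZZZZ:Z:Z
t=7: ZZ:ZZZZZZZ:Z:ZZ
t=8: Z:ZZZZZZZ:Z:ZZZ
t=9: :ZZZZZZZ:Z:ZZZZ
t=10: ZZZZZZZ:Z:ZZZZ:
t=11: ZZZZZZ:Z:ZZZZ:Z
t=12: ZZZZZ:Z:ZZZZ:ZZ
t=13: ZZZZ:Z:ZZZZ:ZZZ
t=14: ZZZ:Z:ZZZZ:ZZZZ
t=15: ZZ:Z:ZZZZ:ZZZZZ
t=16: Z:Z:ZZZZ:ZZZZZZ
t=17: :Z:ZZZZ:ZZZZZZZ

0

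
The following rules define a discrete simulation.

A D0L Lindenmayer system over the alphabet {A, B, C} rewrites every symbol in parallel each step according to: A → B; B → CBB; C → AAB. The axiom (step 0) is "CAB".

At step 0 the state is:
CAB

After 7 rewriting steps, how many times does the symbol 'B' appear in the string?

0) CAB
1) AABBCBB
2) BBCBBCBBAABCBBCBB
3) CBBCBBAABCBBCBBAABCBBCBBBBCBBAABCBBCBBAABCBBCBB
4) AABCBBCBBAABCBBCBBBBCBBAABCBBCBBAABCBBCBBBBCBBAABCBBCBBAAB…CBBAABCBBCBBBBCBBAABCBBCBBAABCBBCBBBBCBBAABCBBCBBAABCBBCBB  (len 125)
5) BBCBBAABCBBCBBAABCBBCBBBBCBBAABCBBCBBAABCBBCBBCBBCBBAABCBB…CBBAABCBBCBBBBCBBAABCBBCBBAABCBBCBBBBCBBAABCBBCBBAABCBBCBB  (len 331)
6) CBBCBBAABCBBCBBBBCBBAABCBBCBBAABCBBCBBBBCBBAABCBBCBBAABCBB…CBBAABCBBCBBBBCBBAABCBBCBBAABCBBCBBBBCBBAABCBBCBBAABCBBCBB  (len 881)
7) AABCBBCBBAABCBBCBBBBCBBAABCBBCBBAABCBBCBBCBBCBBAABCBBCBBBB…CBBAABCBBCBBBBCBBAABCBBCBBAABCBBCBBBBCBBAABCBBCBBAABCBBCBB  (len 2343)

1412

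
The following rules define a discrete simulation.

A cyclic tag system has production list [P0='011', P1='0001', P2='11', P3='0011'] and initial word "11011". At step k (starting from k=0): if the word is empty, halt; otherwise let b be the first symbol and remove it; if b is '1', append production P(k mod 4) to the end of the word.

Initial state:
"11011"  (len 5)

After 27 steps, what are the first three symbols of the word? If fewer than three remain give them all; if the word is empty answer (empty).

111

step 0: "11011"  (len 5)
step 1: "1011011"  (len 7)
step 2: "0110110001"  (len 10)
step 3: "110110001"  (len 9)
step 4: "101100010011"  (len 12)
step 5: "01100010011011"  (len 14)
step 6: "1100010011011"  (len 13)
step 7: "10001001101111"  (len 14)
step 8: "00010011011110011"  (len 17)
step 9: "0010011011110011"  (len 16)
step 10: "010011011110011"  (len 15)
step 11: "10011011110011"  (len 14)
step 12: "00110111100110011"  (len 17)
step 13: "0110111100110011"  (len 16)
step 14: "110111100110011"  (len 15)
step 15: "1011110011001111"  (len 16)
step 16: "0111100110011110011"  (len 19)
step 17: "111100110011110011"  (len 18)
step 18: "111001100111100110001"  (len 21)
step 19: "1100110011110011000111"  (len 22)
step 20: "1001100111100110001110011"  (len 25)
step 21: "001100111100110001110011011"  (len 27)
step 22: "01100111100110001110011011"  (len 26)
step 23: "1100111100110001110011011"  (len 25)
step 24: "1001111001100011100110110011"  (len 28)
step 25: "001111001100011100110110011011"  (len 30)
step 26: "01111001100011100110110011011"  (len 29)
step 27: "1111001100011100110110011011"  (len 28)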